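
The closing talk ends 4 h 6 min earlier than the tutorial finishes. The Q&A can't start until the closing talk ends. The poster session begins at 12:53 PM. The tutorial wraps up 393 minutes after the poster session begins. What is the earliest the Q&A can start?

The tutorial ends at 12:53 PM + 393 min = 7:26 PM.
The closing talk ends at 7:26 PM − 246 min = 3:20 PM.
The Q&A is bounded by the closing talk, so the earliest it can start is 3:20 PM.

3:20 PM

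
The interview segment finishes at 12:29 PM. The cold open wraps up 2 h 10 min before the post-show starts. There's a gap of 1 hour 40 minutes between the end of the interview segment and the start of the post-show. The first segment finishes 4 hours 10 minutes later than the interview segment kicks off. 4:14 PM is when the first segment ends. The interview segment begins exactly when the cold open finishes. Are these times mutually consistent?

No

The post-show starts at 12:29 PM + 100 min = 2:09 PM.
The cold open ends at 2:09 PM − 130 min = 11:59 AM.
So the interview segment starts at 11:59 AM.
The first segment ends at 11:59 AM + 250 min = 4:09 PM.
But the first segment is also said to end at 4:14 PM — a 5-minute conflict.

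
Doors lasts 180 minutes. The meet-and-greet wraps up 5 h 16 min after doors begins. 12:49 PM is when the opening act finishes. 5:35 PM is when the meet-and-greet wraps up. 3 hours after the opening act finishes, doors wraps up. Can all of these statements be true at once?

Doors ends at 12:49 PM + 180 min = 3:49 PM.
Doors starts at 3:49 PM − 180 min = 12:49 PM.
The meet-and-greet ends at 12:49 PM + 316 min = 6:05 PM.
But the meet-and-greet is also said to end at 5:35 PM — a 30-minute conflict.

No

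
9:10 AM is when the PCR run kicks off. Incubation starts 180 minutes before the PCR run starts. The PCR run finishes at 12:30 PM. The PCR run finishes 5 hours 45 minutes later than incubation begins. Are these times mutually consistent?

No

Incubation starts at 9:10 AM − 180 min = 6:10 AM.
The PCR run ends at 6:10 AM + 345 min = 11:55 AM.
But the PCR run is also said to end at 12:30 PM — a 35-minute conflict.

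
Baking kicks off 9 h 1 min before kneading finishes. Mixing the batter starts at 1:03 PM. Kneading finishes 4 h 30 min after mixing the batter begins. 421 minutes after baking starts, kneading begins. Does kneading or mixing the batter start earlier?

mixing the batter

Kneading ends at 1:03 PM + 270 min = 5:33 PM.
Baking starts at 5:33 PM − 541 min = 8:32 AM.
Kneading starts at 8:32 AM + 421 min = 3:33 PM.
Kneading starts at 3:33 PM and mixing the batter starts at 1:03 PM, so mixing the batter is first.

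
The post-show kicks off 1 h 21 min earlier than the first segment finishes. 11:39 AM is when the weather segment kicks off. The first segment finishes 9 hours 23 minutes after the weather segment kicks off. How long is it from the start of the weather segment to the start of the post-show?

The first segment ends at 11:39 AM + 563 min = 9:02 PM.
The post-show starts at 9:02 PM − 81 min = 7:41 PM.
From 11:39 AM to 7:41 PM is 8 hours 2 minutes.

8 hours 2 minutes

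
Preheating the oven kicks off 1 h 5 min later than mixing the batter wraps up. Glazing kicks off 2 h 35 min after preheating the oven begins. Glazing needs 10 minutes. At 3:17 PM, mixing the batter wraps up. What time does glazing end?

7:07 PM

Preheating the oven starts at 3:17 PM + 65 min = 4:22 PM.
Glazing starts at 4:22 PM + 155 min = 6:57 PM.
Glazing ends at 6:57 PM + 10 min = 7:07 PM.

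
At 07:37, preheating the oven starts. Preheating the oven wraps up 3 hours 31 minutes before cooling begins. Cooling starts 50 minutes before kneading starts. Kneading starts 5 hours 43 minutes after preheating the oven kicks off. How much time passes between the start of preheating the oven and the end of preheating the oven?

Kneading starts at 07:37 + 343 min = 13:20.
Cooling starts at 13:20 − 50 min = 12:30.
Preheating the oven ends at 12:30 − 211 min = 08:59.
From 07:37 to 08:59 is 1 h 22 min.

1 h 22 min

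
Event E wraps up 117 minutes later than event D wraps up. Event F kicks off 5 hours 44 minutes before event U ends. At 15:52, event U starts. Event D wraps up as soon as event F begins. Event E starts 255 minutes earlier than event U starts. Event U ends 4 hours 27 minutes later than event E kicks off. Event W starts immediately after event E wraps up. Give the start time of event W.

Event E starts at 15:52 − 255 min = 11:37.
Event U ends at 11:37 + 267 min = 16:04.
Event F starts at 16:04 − 344 min = 10:20.
So event D ends at 10:20.
Event E ends at 10:20 + 117 min = 12:17.
So event W starts at 12:17.

12:17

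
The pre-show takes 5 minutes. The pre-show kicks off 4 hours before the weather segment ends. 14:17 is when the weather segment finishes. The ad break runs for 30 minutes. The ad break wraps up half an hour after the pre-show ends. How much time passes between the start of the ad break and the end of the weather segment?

The pre-show starts at 14:17 − 240 min = 10:17.
The pre-show ends at 10:17 + 5 min = 10:22.
The ad break ends at 10:22 + 30 min = 10:52.
The ad break starts at 10:52 − 30 min = 10:22.
From 10:22 to 14:17 is 3 hours 55 minutes.

3 hours 55 minutes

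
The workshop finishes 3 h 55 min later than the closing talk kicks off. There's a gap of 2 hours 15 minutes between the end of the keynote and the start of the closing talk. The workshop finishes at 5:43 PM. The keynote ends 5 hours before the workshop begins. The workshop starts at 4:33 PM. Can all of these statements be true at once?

Yes

The keynote ends at 4:33 PM − 300 min = 11:33 AM.
The closing talk starts at 11:33 AM + 135 min = 1:48 PM.
The workshop ends at 1:48 PM + 235 min = 5:43 PM.
That matches the stated 5:43 PM, so the schedule is consistent.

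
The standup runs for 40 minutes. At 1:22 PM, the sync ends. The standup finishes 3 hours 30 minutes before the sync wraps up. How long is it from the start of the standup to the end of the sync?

4 hours 10 minutes

The standup ends at 1:22 PM − 210 min = 9:52 AM.
The standup starts at 9:52 AM − 40 min = 9:12 AM.
From 9:12 AM to 1:22 PM is 4 hours 10 minutes.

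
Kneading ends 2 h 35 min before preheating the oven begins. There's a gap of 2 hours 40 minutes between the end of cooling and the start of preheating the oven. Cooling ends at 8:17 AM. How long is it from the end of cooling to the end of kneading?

Preheating the oven starts at 8:17 AM + 160 min = 10:57 AM.
Kneading ends at 10:57 AM − 155 min = 8:22 AM.
From 8:17 AM to 8:22 AM is 5 minutes.

5 minutes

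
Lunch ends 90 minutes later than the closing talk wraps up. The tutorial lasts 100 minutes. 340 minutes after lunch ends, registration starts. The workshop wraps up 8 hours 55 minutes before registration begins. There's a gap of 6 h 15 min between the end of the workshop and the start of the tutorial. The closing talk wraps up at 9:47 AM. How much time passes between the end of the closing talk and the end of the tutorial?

Lunch ends at 9:47 AM + 90 min = 11:17 AM.
Registration starts at 11:17 AM + 340 min = 4:57 PM.
The workshop ends at 4:57 PM − 535 min = 8:02 AM.
The tutorial starts at 8:02 AM + 375 min = 2:17 PM.
The tutorial ends at 2:17 PM + 100 min = 3:57 PM.
From 9:47 AM to 3:57 PM is 370 minutes.

370 minutes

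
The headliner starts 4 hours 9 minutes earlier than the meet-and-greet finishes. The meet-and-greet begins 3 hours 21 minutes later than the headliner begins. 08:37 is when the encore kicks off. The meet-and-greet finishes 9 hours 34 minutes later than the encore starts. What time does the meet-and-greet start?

17:23

The meet-and-greet ends at 08:37 + 574 min = 18:11.
The headliner starts at 18:11 − 249 min = 14:02.
The meet-and-greet starts at 14:02 + 201 min = 17:23.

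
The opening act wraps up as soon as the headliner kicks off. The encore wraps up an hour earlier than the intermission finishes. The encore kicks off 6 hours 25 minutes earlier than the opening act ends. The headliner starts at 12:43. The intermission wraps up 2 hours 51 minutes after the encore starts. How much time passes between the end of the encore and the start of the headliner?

The opening act ends at 12:43.
The encore starts at 12:43 − 385 min = 06:18.
The intermission ends at 06:18 + 171 min = 09:09.
The encore ends at 09:09 − 60 min = 08:09.
From 08:09 to 12:43 is 4 hours 34 minutes.

4 hours 34 minutes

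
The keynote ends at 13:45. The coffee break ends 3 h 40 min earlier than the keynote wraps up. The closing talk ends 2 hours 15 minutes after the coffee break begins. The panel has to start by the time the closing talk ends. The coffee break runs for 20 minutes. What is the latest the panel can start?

The coffee break ends at 13:45 − 220 min = 10:05.
The coffee break starts at 10:05 − 20 min = 09:45.
The closing talk ends at 09:45 + 135 min = 12:00.
The panel is bounded by the closing talk, so the latest it can start is 12:00.

12:00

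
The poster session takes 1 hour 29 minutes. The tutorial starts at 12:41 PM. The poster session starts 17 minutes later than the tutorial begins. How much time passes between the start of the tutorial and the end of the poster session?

The poster session starts at 12:41 PM + 17 min = 12:58 PM.
The poster session ends at 12:58 PM + 89 min = 2:27 PM.
From 12:41 PM to 2:27 PM is 1 hour 46 minutes.

1 hour 46 minutes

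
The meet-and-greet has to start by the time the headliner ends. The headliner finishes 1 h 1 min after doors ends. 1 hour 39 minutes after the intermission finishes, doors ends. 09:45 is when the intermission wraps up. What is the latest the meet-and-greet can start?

Doors ends at 09:45 + 99 min = 11:24.
The headliner ends at 11:24 + 61 min = 12:25.
The meet-and-greet is bounded by the headliner, so the latest it can start is 12:25.

12:25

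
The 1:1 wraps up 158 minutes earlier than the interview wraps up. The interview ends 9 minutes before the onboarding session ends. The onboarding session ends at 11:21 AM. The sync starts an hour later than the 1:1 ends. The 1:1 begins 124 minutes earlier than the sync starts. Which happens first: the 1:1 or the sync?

The interview ends at 11:21 AM − 9 min = 11:12 AM.
The 1:1 ends at 11:12 AM − 158 min = 8:34 AM.
The sync starts at 8:34 AM + 60 min = 9:34 AM.
The 1:1 starts at 9:34 AM − 124 min = 7:30 AM.
The 1:1 starts at 7:30 AM and the sync starts at 9:34 AM, so the 1:1 is first.

the 1:1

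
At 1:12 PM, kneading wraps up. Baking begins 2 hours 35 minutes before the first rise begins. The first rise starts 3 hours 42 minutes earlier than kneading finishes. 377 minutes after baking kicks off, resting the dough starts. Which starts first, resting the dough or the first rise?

The first rise starts at 1:12 PM − 222 min = 9:30 AM.
Baking starts at 9:30 AM − 155 min = 6:55 AM.
Resting the dough starts at 6:55 AM + 377 min = 1:12 PM.
Resting the dough starts at 1:12 PM and the first rise starts at 9:30 AM, so the first rise is first.

the first rise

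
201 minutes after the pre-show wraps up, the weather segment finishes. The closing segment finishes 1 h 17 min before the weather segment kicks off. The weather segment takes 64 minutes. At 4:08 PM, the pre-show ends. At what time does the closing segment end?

The weather segment ends at 4:08 PM + 201 min = 7:29 PM.
The weather segment starts at 7:29 PM − 64 min = 6:25 PM.
The closing segment ends at 6:25 PM − 77 min = 5:08 PM.

5:08 PM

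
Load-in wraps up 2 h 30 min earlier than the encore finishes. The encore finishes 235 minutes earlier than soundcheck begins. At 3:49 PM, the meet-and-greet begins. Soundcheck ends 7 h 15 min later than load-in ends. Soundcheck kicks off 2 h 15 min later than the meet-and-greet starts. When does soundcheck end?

Soundcheck starts at 3:49 PM + 135 min = 6:04 PM.
The encore ends at 6:04 PM − 235 min = 2:09 PM.
Load-in ends at 2:09 PM − 150 min = 11:39 AM.
Soundcheck ends at 11:39 AM + 435 min = 6:54 PM.

6:54 PM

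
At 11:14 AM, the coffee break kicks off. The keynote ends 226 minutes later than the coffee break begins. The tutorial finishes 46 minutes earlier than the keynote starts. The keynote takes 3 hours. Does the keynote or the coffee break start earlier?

The keynote ends at 11:14 AM + 226 min = 3:00 PM.
The keynote starts at 3:00 PM − 180 min = 12:00 PM.
The keynote starts at 12:00 PM and the coffee break starts at 11:14 AM, so the coffee break is first.

the coffee break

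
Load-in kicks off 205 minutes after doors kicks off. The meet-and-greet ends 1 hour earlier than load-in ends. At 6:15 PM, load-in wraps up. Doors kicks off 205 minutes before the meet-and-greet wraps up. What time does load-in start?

5:15 PM

The meet-and-greet ends at 6:15 PM − 60 min = 5:15 PM.
Doors starts at 5:15 PM − 205 min = 1:50 PM.
Load-in starts at 1:50 PM + 205 min = 5:15 PM.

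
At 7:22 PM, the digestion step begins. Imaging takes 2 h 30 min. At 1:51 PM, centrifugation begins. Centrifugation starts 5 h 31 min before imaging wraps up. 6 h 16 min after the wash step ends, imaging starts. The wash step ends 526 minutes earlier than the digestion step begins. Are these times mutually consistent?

The wash step ends at 7:22 PM − 526 min = 10:36 AM.
Imaging starts at 10:36 AM + 376 min = 4:52 PM.
Imaging ends at 4:52 PM + 150 min = 7:22 PM.
Centrifugation starts at 7:22 PM − 331 min = 1:51 PM.
That matches the stated 1:51 PM, so the schedule is consistent.

Yes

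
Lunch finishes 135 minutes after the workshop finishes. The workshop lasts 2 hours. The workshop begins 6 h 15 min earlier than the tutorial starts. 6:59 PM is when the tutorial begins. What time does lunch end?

The workshop starts at 6:59 PM − 375 min = 12:44 PM.
The workshop ends at 12:44 PM + 120 min = 2:44 PM.
Lunch ends at 2:44 PM + 135 min = 4:59 PM.

4:59 PM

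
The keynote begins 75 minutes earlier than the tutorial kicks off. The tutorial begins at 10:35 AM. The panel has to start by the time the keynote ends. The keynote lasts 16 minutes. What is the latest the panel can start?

9:36 AM

The keynote starts at 10:35 AM − 75 min = 9:20 AM.
The keynote ends at 9:20 AM + 16 min = 9:36 AM.
The panel is bounded by the keynote, so the latest it can start is 9:36 AM.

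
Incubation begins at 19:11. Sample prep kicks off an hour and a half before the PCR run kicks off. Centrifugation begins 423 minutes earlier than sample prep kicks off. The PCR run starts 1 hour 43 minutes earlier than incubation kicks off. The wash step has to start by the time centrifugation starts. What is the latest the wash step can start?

The PCR run starts at 19:11 − 103 min = 17:28.
Sample prep starts at 17:28 − 90 min = 15:58.
Centrifugation starts at 15:58 − 423 min = 08:55.
The wash step is bounded by centrifugation, so the latest it can start is 08:55.

08:55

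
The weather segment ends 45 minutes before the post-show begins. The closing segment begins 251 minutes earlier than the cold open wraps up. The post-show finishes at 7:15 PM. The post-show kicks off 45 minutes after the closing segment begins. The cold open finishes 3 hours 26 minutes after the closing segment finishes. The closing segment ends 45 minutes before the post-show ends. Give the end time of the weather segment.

5:45 PM

The closing segment ends at 7:15 PM − 45 min = 6:30 PM.
The cold open ends at 6:30 PM + 206 min = 9:56 PM.
The closing segment starts at 9:56 PM − 251 min = 5:45 PM.
The post-show starts at 5:45 PM + 45 min = 6:30 PM.
The weather segment ends at 6:30 PM − 45 min = 5:45 PM.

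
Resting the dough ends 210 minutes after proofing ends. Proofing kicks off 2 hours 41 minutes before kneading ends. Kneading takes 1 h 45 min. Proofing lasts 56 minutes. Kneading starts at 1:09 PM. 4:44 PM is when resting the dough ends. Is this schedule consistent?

No

Kneading ends at 1:09 PM + 105 min = 2:54 PM.
Proofing starts at 2:54 PM − 161 min = 12:13 PM.
Proofing ends at 12:13 PM + 56 min = 1:09 PM.
Resting the dough ends at 1:09 PM + 210 min = 4:39 PM.
But resting the dough is also said to end at 4:44 PM — a 5-minute conflict.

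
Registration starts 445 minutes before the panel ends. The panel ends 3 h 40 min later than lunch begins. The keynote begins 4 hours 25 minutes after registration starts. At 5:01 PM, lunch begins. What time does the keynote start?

The panel ends at 5:01 PM + 220 min = 8:41 PM.
Registration starts at 8:41 PM − 445 min = 1:16 PM.
The keynote starts at 1:16 PM + 265 min = 5:41 PM.

5:41 PM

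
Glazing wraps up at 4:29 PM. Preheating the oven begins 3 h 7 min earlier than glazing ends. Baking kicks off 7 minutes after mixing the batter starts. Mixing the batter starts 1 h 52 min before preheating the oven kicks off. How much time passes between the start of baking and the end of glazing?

4 hours 52 minutes

Preheating the oven starts at 4:29 PM − 187 min = 1:22 PM.
Mixing the batter starts at 1:22 PM − 112 min = 11:30 AM.
Baking starts at 11:30 AM + 7 min = 11:37 AM.
From 11:37 AM to 4:29 PM is 4 hours 52 minutes.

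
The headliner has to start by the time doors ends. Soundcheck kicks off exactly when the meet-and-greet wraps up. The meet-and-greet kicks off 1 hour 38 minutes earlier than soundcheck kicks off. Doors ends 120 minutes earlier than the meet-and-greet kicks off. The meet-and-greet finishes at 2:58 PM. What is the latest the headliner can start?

11:20 AM

Soundcheck starts at 2:58 PM.
The meet-and-greet starts at 2:58 PM − 98 min = 1:20 PM.
Doors ends at 1:20 PM − 120 min = 11:20 AM.
The headliner is bounded by doors, so the latest it can start is 11:20 AM.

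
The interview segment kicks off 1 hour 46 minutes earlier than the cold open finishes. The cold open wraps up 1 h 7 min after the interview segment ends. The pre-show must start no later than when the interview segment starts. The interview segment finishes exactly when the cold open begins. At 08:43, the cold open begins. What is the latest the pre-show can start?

08:04

The interview segment ends at 08:43.
The cold open ends at 08:43 + 67 min = 09:50.
The interview segment starts at 09:50 − 106 min = 08:04.
The pre-show is bounded by the interview segment, so the latest it can start is 08:04.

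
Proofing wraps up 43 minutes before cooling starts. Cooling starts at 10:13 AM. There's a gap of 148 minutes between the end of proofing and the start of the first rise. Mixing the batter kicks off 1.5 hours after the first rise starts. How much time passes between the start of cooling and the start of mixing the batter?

Proofing ends at 10:13 AM − 43 min = 9:30 AM.
The first rise starts at 9:30 AM + 148 min = 11:58 AM.
Mixing the batter starts at 11:58 AM + 90 min = 1:28 PM.
From 10:13 AM to 1:28 PM is 195 minutes.

195 minutes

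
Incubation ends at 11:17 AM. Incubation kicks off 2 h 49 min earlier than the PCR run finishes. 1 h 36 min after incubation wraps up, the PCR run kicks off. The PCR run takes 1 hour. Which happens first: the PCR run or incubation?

The PCR run starts at 11:17 AM + 96 min = 12:53 PM.
The PCR run ends at 12:53 PM + 60 min = 1:53 PM.
Incubation starts at 1:53 PM − 169 min = 11:04 AM.
The PCR run starts at 12:53 PM and incubation starts at 11:04 AM, so incubation is first.

incubation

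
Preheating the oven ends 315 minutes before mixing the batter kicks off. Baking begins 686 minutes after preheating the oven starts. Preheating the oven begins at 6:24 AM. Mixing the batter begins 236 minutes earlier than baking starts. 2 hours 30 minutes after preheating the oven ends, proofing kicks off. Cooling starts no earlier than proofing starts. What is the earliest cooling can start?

11:09 AM

Baking starts at 6:24 AM + 686 min = 5:50 PM.
Mixing the batter starts at 5:50 PM − 236 min = 1:54 PM.
Preheating the oven ends at 1:54 PM − 315 min = 8:39 AM.
Proofing starts at 8:39 AM + 150 min = 11:09 AM.
Cooling is bounded by proofing, so the earliest it can start is 11:09 AM.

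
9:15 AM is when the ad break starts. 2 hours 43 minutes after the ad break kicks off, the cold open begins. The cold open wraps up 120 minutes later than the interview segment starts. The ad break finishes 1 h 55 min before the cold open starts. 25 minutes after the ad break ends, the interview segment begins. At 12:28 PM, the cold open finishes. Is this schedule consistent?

The cold open starts at 9:15 AM + 163 min = 11:58 AM.
The ad break ends at 11:58 AM − 115 min = 10:03 AM.
The interview segment starts at 10:03 AM + 25 min = 10:28 AM.
The cold open ends at 10:28 AM + 120 min = 12:28 PM.
That matches the stated 12:28 PM, so the schedule is consistent.

Yes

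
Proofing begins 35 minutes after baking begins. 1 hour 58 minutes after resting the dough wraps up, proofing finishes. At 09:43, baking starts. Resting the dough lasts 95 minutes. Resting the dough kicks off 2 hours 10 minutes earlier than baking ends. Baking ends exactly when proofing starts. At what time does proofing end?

Proofing starts at 09:43 + 35 min = 10:18.
So baking ends at 10:18.
Resting the dough starts at 10:18 − 130 min = 08:08.
Resting the dough ends at 08:08 + 95 min = 09:43.
Proofing ends at 09:43 + 118 min = 11:41.

11:41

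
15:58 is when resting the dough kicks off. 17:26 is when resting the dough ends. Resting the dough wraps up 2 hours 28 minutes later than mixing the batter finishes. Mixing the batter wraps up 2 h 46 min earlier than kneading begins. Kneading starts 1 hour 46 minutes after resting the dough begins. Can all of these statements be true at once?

Kneading starts at 15:58 + 106 min = 17:44.
Mixing the batter ends at 17:44 − 166 min = 14:58.
Resting the dough ends at 14:58 + 148 min = 17:26.
That matches the stated 17:26, so the schedule is consistent.

Yes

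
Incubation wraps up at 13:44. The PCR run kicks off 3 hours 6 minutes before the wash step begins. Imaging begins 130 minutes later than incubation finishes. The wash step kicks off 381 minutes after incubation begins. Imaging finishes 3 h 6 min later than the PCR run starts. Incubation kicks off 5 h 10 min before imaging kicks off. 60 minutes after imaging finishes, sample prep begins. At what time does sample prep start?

18:05

Imaging starts at 13:44 + 130 min = 15:54.
Incubation starts at 15:54 − 310 min = 10:44.
The wash step starts at 10:44 + 381 min = 17:05.
The PCR run starts at 17:05 − 186 min = 13:59.
Imaging ends at 13:59 + 186 min = 17:05.
Sample prep starts at 17:05 + 60 min = 18:05.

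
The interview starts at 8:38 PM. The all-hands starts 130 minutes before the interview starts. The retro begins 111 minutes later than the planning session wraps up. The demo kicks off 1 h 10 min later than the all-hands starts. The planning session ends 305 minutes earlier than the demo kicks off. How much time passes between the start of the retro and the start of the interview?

4 hours 14 minutes

The all-hands starts at 8:38 PM − 130 min = 6:28 PM.
The demo starts at 6:28 PM + 70 min = 7:38 PM.
The planning session ends at 7:38 PM − 305 min = 2:33 PM.
The retro starts at 2:33 PM + 111 min = 4:24 PM.
From 4:24 PM to 8:38 PM is 4 hours 14 minutes.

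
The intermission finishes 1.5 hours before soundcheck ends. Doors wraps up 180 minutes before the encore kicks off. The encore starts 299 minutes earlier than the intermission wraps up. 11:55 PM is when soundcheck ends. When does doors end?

2:26 PM

The intermission ends at 11:55 PM − 90 min = 10:25 PM.
The encore starts at 10:25 PM − 299 min = 5:26 PM.
Doors ends at 5:26 PM − 180 min = 2:26 PM.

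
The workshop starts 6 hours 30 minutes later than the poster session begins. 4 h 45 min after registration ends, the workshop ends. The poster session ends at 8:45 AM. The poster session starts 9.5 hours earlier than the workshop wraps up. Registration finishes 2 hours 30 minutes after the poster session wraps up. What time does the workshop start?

1:00 PM

Registration ends at 8:45 AM + 150 min = 11:15 AM.
The workshop ends at 11:15 AM + 285 min = 4:00 PM.
The poster session starts at 4:00 PM − 570 min = 6:30 AM.
The workshop starts at 6:30 AM + 390 min = 1:00 PM.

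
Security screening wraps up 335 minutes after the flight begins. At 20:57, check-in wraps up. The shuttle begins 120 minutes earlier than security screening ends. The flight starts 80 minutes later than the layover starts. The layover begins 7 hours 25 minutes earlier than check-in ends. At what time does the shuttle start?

18:27

The layover starts at 20:57 − 445 min = 13:32.
The flight starts at 13:32 + 80 min = 14:52.
Security screening ends at 14:52 + 335 min = 20:27.
The shuttle starts at 20:27 − 120 min = 18:27.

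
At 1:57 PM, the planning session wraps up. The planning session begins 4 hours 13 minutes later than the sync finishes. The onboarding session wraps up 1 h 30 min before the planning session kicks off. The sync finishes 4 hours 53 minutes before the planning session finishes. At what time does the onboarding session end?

11:47 AM

The sync ends at 1:57 PM − 293 min = 9:04 AM.
The planning session starts at 9:04 AM + 253 min = 1:17 PM.
The onboarding session ends at 1:17 PM − 90 min = 11:47 AM.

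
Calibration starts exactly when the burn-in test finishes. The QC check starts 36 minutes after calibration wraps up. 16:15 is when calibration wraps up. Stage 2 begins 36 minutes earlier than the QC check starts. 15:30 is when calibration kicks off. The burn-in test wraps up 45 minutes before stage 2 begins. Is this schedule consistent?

The QC check starts at 16:15 + 36 min = 16:51.
Stage 2 starts at 16:51 − 36 min = 16:15.
The burn-in test ends at 16:15 − 45 min = 15:30.
So calibration starts at 15:30.
That matches the stated 15:30, so the schedule is consistent.

Yes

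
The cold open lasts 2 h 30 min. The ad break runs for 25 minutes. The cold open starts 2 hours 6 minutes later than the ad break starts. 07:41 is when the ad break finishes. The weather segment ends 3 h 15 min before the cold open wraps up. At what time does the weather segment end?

08:37

The ad break starts at 07:41 − 25 min = 07:16.
The cold open starts at 07:16 + 126 min = 09:22.
The cold open ends at 09:22 + 150 min = 11:52.
The weather segment ends at 11:52 − 195 min = 08:37.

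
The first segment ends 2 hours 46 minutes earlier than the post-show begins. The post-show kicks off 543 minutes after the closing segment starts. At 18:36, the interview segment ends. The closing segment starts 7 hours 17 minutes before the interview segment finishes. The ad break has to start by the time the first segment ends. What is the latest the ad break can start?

The closing segment starts at 18:36 − 437 min = 11:19.
The post-show starts at 11:19 + 543 min = 20:22.
The first segment ends at 20:22 − 166 min = 17:36.
The ad break is bounded by the first segment, so the latest it can start is 17:36.

17:36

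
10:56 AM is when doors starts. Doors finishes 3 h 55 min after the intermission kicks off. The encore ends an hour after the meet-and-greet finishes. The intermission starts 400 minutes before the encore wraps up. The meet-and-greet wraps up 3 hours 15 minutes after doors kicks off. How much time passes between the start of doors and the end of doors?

The meet-and-greet ends at 10:56 AM + 195 min = 2:11 PM.
The encore ends at 2:11 PM + 60 min = 3:11 PM.
The intermission starts at 3:11 PM − 400 min = 8:31 AM.
Doors ends at 8:31 AM + 235 min = 12:26 PM.
From 10:56 AM to 12:26 PM is 1.5 hours.

1.5 hours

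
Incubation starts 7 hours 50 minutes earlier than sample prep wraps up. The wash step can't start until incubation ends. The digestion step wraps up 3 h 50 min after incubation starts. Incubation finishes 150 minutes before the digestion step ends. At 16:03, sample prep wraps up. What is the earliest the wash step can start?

Incubation starts at 16:03 − 470 min = 08:13.
The digestion step ends at 08:13 + 230 min = 12:03.
Incubation ends at 12:03 − 150 min = 09:33.
The wash step is bounded by incubation, so the earliest it can start is 09:33.

09:33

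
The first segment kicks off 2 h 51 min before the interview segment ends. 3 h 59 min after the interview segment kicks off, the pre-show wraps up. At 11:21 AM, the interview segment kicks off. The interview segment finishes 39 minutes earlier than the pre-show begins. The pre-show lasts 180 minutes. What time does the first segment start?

The pre-show ends at 11:21 AM + 239 min = 3:20 PM.
The pre-show starts at 3:20 PM − 180 min = 12:20 PM.
The interview segment ends at 12:20 PM − 39 min = 11:41 AM.
The first segment starts at 11:41 AM − 171 min = 8:50 AM.

8:50 AM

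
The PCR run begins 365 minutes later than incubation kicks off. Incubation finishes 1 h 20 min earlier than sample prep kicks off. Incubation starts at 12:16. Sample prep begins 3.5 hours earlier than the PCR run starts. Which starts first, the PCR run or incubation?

The PCR run starts at 12:16 + 365 min = 18:21.
The PCR run starts at 18:21 and incubation starts at 12:16, so incubation is first.

incubation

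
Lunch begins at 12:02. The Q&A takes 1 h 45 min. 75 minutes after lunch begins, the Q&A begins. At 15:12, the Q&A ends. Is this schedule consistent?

The Q&A starts at 12:02 + 75 min = 13:17.
The Q&A ends at 13:17 + 105 min = 15:02.
But the Q&A is also said to end at 15:12 — a 10-minute conflict.

No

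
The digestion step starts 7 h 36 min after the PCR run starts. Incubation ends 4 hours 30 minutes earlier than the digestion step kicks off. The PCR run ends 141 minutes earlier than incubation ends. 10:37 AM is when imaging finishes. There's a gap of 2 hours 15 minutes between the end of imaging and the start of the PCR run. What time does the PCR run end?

1:37 PM

The PCR run starts at 10:37 AM + 135 min = 12:52 PM.
The digestion step starts at 12:52 PM + 456 min = 8:28 PM.
Incubation ends at 8:28 PM − 270 min = 3:58 PM.
The PCR run ends at 3:58 PM − 141 min = 1:37 PM.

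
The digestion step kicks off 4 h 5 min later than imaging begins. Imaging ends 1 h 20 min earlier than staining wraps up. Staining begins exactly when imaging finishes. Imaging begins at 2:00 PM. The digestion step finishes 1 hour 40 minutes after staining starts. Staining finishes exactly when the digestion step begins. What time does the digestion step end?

The digestion step starts at 2:00 PM + 245 min = 6:05 PM.
So staining ends at 6:05 PM.
Imaging ends at 6:05 PM − 80 min = 4:45 PM.
So staining starts at 4:45 PM.
The digestion step ends at 4:45 PM + 100 min = 6:25 PM.

6:25 PM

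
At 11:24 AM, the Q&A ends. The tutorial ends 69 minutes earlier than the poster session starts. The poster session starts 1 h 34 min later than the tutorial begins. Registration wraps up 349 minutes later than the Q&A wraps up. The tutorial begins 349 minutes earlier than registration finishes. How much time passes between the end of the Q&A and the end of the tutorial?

25 minutes

Registration ends at 11:24 AM + 349 min = 5:13 PM.
The tutorial starts at 5:13 PM − 349 min = 11:24 AM.
The poster session starts at 11:24 AM + 94 min = 12:58 PM.
The tutorial ends at 12:58 PM − 69 min = 11:49 AM.
From 11:24 AM to 11:49 AM is 25 minutes.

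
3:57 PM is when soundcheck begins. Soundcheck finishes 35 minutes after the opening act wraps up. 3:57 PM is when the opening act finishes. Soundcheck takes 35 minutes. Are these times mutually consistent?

Yes

Soundcheck ends at 3:57 PM + 35 min = 4:32 PM.
Soundcheck starts at 4:32 PM − 35 min = 3:57 PM.
That matches the stated 3:57 PM, so the schedule is consistent.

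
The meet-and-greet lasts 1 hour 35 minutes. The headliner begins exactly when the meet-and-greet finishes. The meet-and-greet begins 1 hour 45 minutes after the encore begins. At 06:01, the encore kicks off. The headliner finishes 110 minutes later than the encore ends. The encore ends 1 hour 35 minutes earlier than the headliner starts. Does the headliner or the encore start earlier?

the encore

The meet-and-greet starts at 06:01 + 105 min = 07:46.
The meet-and-greet ends at 07:46 + 95 min = 09:21.
So the headliner starts at 09:21.
The headliner starts at 09:21 and the encore starts at 06:01, so the encore is first.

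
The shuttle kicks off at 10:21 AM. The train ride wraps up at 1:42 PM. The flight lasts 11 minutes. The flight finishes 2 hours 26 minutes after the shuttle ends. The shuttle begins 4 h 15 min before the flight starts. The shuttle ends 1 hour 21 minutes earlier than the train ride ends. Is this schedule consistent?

Yes

The shuttle ends at 1:42 PM − 81 min = 12:21 PM.
The flight ends at 12:21 PM + 146 min = 2:47 PM.
The flight starts at 2:47 PM − 11 min = 2:36 PM.
The shuttle starts at 2:36 PM − 255 min = 10:21 AM.
That matches the stated 10:21 AM, so the schedule is consistent.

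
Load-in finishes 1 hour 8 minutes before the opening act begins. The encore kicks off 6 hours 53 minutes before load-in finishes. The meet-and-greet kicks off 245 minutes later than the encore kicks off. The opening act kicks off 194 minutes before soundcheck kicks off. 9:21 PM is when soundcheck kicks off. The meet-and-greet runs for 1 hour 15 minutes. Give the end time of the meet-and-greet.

3:26 PM

The opening act starts at 9:21 PM − 194 min = 6:07 PM.
Load-in ends at 6:07 PM − 68 min = 4:59 PM.
The encore starts at 4:59 PM − 413 min = 10:06 AM.
The meet-and-greet starts at 10:06 AM + 245 min = 2:11 PM.
The meet-and-greet ends at 2:11 PM + 75 min = 3:26 PM.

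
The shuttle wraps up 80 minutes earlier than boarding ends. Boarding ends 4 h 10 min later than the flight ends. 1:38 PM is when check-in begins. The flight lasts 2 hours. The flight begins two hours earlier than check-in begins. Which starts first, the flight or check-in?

the flight

The flight starts at 1:38 PM − 120 min = 11:38 AM.
The flight starts at 11:38 AM and check-in starts at 1:38 PM, so the flight is first.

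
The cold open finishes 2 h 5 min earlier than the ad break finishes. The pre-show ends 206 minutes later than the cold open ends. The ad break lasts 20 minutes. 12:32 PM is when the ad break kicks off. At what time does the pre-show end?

2:13 PM

The ad break ends at 12:32 PM + 20 min = 12:52 PM.
The cold open ends at 12:52 PM − 125 min = 10:47 AM.
The pre-show ends at 10:47 AM + 206 min = 2:13 PM.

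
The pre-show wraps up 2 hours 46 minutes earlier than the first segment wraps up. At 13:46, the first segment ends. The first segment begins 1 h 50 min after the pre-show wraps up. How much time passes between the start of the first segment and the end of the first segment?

The pre-show ends at 13:46 − 166 min = 11:00.
The first segment starts at 11:00 + 110 min = 12:50.
From 12:50 to 13:46 is 56 minutes.

56 minutes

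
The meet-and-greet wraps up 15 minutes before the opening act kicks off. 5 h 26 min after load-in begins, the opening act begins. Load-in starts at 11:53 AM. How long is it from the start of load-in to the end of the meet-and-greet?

311 minutes

The opening act starts at 11:53 AM + 326 min = 5:19 PM.
The meet-and-greet ends at 5:19 PM − 15 min = 5:04 PM.
From 11:53 AM to 5:04 PM is 311 minutes.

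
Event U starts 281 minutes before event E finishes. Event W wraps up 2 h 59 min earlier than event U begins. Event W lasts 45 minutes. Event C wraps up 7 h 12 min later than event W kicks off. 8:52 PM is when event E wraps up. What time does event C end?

7:39 PM

Event U starts at 8:52 PM − 281 min = 4:11 PM.
Event W ends at 4:11 PM − 179 min = 1:12 PM.
Event W starts at 1:12 PM − 45 min = 12:27 PM.
Event C ends at 12:27 PM + 432 min = 7:39 PM.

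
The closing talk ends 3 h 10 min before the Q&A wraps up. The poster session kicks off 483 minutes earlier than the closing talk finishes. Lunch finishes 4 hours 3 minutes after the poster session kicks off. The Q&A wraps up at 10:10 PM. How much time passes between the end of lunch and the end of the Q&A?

The closing talk ends at 10:10 PM − 190 min = 7:00 PM.
The poster session starts at 7:00 PM − 483 min = 10:57 AM.
Lunch ends at 10:57 AM + 243 min = 3:00 PM.
From 3:00 PM to 10:10 PM is 430 minutes.

430 minutes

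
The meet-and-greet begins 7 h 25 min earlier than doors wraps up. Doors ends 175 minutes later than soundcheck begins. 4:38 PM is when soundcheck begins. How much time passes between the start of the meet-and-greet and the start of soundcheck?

Doors ends at 4:38 PM + 175 min = 7:33 PM.
The meet-and-greet starts at 7:33 PM − 445 min = 12:08 PM.
From 12:08 PM to 4:38 PM is 4.5 hours.

4.5 hours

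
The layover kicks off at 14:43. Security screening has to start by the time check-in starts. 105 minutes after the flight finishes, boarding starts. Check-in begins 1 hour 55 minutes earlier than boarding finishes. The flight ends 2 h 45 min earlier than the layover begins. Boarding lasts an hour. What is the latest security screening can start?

The flight ends at 14:43 − 165 min = 11:58.
Boarding starts at 11:58 + 105 min = 13:43.
Boarding ends at 13:43 + 60 min = 14:43.
Check-in starts at 14:43 − 115 min = 12:48.
Security screening is bounded by check-in, so the latest it can start is 12:48.

12:48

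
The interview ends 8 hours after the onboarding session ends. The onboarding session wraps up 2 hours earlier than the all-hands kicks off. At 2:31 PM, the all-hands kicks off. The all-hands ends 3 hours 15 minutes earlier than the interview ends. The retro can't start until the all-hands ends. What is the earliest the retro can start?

The onboarding session ends at 2:31 PM − 120 min = 12:31 PM.
The interview ends at 12:31 PM + 480 min = 8:31 PM.
The all-hands ends at 8:31 PM − 195 min = 5:16 PM.
The retro is bounded by the all-hands, so the earliest it can start is 5:16 PM.

5:16 PM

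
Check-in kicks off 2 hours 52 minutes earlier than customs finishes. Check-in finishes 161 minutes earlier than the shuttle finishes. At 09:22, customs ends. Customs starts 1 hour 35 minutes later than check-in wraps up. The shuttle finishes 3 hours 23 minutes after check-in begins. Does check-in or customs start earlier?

Check-in starts at 09:22 − 172 min = 06:30.
The shuttle ends at 06:30 + 203 min = 09:53.
Check-in ends at 09:53 − 161 min = 07:12.
Customs starts at 07:12 + 95 min = 08:47.
Check-in starts at 06:30 and customs starts at 08:47, so check-in is first.

check-in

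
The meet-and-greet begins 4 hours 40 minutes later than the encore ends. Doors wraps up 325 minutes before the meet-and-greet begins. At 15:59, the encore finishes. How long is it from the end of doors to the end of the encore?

The meet-and-greet starts at 15:59 + 280 min = 20:39.
Doors ends at 20:39 − 325 min = 15:14.
From 15:14 to 15:59 is 45 minutes.

45 minutes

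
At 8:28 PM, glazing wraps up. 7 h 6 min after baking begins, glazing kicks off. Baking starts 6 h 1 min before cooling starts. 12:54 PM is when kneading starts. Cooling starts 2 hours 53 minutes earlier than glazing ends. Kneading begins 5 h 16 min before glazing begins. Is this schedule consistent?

No

Cooling starts at 8:28 PM − 173 min = 5:35 PM.
Baking starts at 5:35 PM − 361 min = 11:34 AM.
Glazing starts at 11:34 AM + 426 min = 6:40 PM.
Kneading starts at 6:40 PM − 316 min = 1:24 PM.
But kneading is also said to start at 12:54 PM — a 30-minute conflict.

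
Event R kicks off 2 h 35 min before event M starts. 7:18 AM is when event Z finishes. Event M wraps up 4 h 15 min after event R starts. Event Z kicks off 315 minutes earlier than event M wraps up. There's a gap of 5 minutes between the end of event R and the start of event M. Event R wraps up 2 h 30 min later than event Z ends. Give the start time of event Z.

Event R ends at 7:18 AM + 150 min = 9:48 AM.
Event M starts at 9:48 AM + 5 min = 9:53 AM.
Event R starts at 9:53 AM − 155 min = 7:18 AM.
Event M ends at 7:18 AM + 255 min = 11:33 AM.
Event Z starts at 11:33 AM − 315 min = 6:18 AM.

6:18 AM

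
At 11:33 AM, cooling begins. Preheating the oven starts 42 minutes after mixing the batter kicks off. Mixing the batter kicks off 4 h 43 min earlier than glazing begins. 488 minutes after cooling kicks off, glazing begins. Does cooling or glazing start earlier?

cooling

Glazing starts at 11:33 AM + 488 min = 7:41 PM.
Cooling starts at 11:33 AM and glazing starts at 7:41 PM, so cooling is first.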